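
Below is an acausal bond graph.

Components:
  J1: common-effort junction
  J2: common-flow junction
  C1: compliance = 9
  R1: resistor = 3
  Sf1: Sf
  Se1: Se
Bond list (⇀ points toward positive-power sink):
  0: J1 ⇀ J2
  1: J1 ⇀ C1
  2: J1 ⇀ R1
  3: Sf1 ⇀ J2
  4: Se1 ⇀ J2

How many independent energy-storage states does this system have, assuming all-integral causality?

bond 3 →Sf1  (Sf1: flow source, stroke at near end)
bond 4 →J2  (Se1: effort source, stroke at far end)
bond 0 →J2  (J2 flow already set via bond 3)
bond 1 →J1  (C1 integral (e out))
bond 2 →R1  (J1: bond 1 brought effort, rest push out)

1  (C1 all integral)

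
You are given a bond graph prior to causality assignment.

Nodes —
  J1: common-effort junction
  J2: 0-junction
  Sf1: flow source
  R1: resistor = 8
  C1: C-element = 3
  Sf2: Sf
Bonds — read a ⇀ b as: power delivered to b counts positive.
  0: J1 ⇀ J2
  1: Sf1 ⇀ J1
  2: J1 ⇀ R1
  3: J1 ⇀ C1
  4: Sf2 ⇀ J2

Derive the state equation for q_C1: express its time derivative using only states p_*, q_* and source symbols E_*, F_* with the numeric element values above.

dq_C1/dt = F_Sf1 + F_Sf2 - q_C1/24

β1 stroke→Sf1  (Sf1: flow source, stroke at near end)
β4 stroke→Sf2  (source Sf2 imposes f)
β0 stroke→J2  (only one effort-in slot at J2)
β3 stroke→J1  (C1: C, integral causality)
β2 stroke→R1  (0-jn J1 has e-setter on 3)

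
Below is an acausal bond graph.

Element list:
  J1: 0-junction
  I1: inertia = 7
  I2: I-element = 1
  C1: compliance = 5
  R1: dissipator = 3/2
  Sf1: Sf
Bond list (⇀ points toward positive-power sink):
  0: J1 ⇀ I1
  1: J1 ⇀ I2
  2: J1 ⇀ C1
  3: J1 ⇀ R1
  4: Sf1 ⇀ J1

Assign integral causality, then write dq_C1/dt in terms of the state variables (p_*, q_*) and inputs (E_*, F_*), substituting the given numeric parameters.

dq_C1/dt = F_Sf1 - p_I1/7 - p_I2 - 2*q_C1/15

β4 stroke→Sf1  (Sf1 (Sf) sets flow on bond)
β0 stroke→I1  (prefer integral on I1)
β1 stroke→I2  (I2 outputs flow p/I2)
β2 stroke→J1  (C1 integral (e out))
β3 stroke→R1  (J1 effort already set via bond 2)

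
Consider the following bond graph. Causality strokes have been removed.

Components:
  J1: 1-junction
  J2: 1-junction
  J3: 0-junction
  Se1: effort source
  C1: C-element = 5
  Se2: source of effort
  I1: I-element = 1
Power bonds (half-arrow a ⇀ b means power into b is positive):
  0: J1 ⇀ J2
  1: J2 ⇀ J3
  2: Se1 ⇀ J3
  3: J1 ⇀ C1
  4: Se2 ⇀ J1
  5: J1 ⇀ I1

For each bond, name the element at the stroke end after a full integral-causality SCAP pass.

#2 →J3  (Se1 fixes effort; stroke away)
#4 →J1  (source Se2 imposes e)
#1 →J2  (J3: bond 2 brought effort, rest push out)
#0 →J1  (J2: last free bond brings flow in)
#3 →J1  (C1 integral (e out))
#5 →I1  (J1: last free bond brings flow in)

#0 stroke→J1
#1 stroke→J2
#2 stroke→J3
#3 stroke→J1
#4 stroke→J1
#5 stroke→I1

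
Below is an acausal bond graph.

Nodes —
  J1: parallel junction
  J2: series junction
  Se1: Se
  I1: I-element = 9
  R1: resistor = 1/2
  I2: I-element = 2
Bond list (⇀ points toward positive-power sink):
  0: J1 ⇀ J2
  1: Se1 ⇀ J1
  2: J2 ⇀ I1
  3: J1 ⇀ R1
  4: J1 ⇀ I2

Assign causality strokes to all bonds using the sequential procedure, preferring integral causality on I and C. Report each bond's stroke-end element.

b0 stroke→J2
b1 stroke→J1
b2 stroke→I1
b3 stroke→R1
b4 stroke→I2

#1 stroke→J1  (source Se1 imposes e)
#0 stroke→J2  (J1: bond 1 brought effort, rest push out)
#3 stroke→R1  (0-jn J1 has e-setter on 1)
#4 stroke→I2  (common-e at J1 fixed by 1)
#2 stroke→I1  (J2 needs exactly one f-in)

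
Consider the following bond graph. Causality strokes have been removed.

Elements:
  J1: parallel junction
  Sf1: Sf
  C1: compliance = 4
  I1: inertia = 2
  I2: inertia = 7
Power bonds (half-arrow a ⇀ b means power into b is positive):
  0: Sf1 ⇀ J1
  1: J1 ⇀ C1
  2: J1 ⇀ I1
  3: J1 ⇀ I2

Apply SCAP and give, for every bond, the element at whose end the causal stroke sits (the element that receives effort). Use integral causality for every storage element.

β0 |Sf1  (source Sf1 imposes f)
β1 |J1  (C1: C, integral causality)
β2 |I1  (common-e at J1 fixed by 1)
β3 |I2  (common-e at J1 fixed by 1)

bond 0 stroke→Sf1
bond 1 stroke→J1
bond 2 stroke→I1
bond 3 stroke→I2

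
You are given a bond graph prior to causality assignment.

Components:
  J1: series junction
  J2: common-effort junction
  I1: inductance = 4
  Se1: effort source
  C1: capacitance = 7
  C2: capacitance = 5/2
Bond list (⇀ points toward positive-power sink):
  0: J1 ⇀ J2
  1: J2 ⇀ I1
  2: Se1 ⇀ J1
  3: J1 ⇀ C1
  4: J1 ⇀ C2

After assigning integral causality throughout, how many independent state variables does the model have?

3  (C1, C2, I1 all integral)

b2 |J1  (source Se1 imposes e)
b1 |I1  (prefer integral on I1)
b0 |J2  (closing 0-jn rule on J2)
b3 |J1  (J1 flow already set via bond 0)
b4 |J1  (common-f at J1 fixed by 0)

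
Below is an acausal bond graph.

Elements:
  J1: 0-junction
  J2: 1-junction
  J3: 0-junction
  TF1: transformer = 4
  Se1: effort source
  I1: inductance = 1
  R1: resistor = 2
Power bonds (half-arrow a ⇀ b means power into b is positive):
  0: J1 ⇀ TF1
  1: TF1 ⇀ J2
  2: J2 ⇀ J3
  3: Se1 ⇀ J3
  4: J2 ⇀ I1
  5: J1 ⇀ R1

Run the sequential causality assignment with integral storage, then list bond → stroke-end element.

β3 stroke→J3  (source Se1 imposes e)
β2 stroke→J2  (J3 effort already set via bond 3)
β4 stroke→I1  (I1 integral (f out))
β1 stroke→J2  (J2: bond 4 brought flow, rest push out)
β0 stroke→TF1  (TF1 one-in-one-out from 1)
β5 stroke→J1  (J1: last free bond brings effort in)

b0 stroke→TF1
b1 stroke→J2
b2 stroke→J2
b3 stroke→J3
b4 stroke→I1
b5 stroke→J1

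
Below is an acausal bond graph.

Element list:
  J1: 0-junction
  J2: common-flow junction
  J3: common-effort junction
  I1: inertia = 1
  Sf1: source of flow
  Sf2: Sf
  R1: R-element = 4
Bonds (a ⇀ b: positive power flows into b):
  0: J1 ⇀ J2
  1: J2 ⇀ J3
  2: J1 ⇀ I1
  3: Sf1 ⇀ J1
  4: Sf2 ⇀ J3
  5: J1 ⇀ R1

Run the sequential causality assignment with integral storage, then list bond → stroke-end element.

bond 3 stroke→Sf1  (Sf1 (Sf) sets flow on bond)
bond 4 stroke→Sf2  (source Sf2 imposes f)
bond 1 stroke→J3  (J3: last free bond brings effort in)
bond 0 stroke→J2  (J2: bond 1 brought flow, rest push out)
bond 2 stroke→I1  (I1 integral (f out))
bond 5 stroke→J1  (only one effort-in slot at J1)

b0 stroke→J2
b1 stroke→J3
b2 stroke→I1
b3 stroke→Sf1
b4 stroke→Sf2
b5 stroke→J1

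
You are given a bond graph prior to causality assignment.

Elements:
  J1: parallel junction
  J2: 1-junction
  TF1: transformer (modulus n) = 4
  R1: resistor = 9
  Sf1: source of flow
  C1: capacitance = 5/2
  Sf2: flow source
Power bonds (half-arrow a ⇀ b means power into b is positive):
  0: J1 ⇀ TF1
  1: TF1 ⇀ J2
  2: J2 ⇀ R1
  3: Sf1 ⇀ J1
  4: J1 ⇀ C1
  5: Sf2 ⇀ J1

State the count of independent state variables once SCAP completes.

1  (C1 all integral)

b3 stroke→Sf1  (Sf1 fixes flow; stroke at Sf1)
b5 stroke→Sf2  (Sf2: flow source, stroke at near end)
b4 stroke→J1  (prefer integral on C1)
b0 stroke→TF1  (J1 effort already set via bond 4)
b1 stroke→J2  (TF1: transformer flips bond 0)
b2 stroke→R1  (J2 needs exactly one f-in)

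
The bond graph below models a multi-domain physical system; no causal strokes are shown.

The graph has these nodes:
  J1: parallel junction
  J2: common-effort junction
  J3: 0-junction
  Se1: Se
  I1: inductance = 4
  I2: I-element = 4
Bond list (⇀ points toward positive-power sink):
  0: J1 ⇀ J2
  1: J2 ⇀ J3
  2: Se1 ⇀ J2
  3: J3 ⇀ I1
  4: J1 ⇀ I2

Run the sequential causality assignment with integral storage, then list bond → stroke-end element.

b0 →J1
b1 →J3
b2 →J2
b3 →I1
b4 →I2

bond 2 stroke→J2  (Se1: effort source, stroke at far end)
bond 0 stroke→J1  (0-jn J2 has e-setter on 2)
bond 1 stroke→J3  (J2 effort already set via bond 2)
bond 3 stroke→I1  (common-e at J3 fixed by 1)
bond 4 stroke→I2  (J1: bond 0 brought effort, rest push out)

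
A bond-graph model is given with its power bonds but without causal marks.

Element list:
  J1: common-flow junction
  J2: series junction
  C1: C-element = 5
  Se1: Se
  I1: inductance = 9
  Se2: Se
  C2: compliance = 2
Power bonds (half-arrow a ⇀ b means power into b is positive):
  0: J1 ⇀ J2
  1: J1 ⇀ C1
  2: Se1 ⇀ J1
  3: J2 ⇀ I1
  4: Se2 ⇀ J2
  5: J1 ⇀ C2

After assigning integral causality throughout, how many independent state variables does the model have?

3  (C1, C2, I1 all integral)

β2 →J1  (Se1 (Se) sets effort on bond)
β4 →J2  (Se2 (Se) sets effort on bond)
β1 →J1  (C1: C, integral causality)
β3 →I1  (I1 integral (f out))
β0 →J2  (J2: bond 3 brought flow, rest push out)
β5 →J1  (J1 flow already set via bond 0)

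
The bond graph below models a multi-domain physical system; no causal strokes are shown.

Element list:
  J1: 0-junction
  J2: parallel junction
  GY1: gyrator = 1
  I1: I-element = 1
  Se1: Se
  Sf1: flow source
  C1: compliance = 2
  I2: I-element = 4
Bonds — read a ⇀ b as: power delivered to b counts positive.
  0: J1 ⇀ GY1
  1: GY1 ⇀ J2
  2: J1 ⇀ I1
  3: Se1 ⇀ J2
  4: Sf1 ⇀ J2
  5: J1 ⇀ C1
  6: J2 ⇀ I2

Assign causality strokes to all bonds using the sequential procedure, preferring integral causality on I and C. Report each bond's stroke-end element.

β0 |GY1
β1 |GY1
β2 |I1
β3 |J2
β4 |Sf1
β5 |J1
β6 |I2

#3 →J2  (Se1: effort source, stroke at far end)
#4 →Sf1  (Sf1 fixes flow; stroke at Sf1)
#1 →GY1  (J2 effort already set via bond 3)
#6 →I2  (J2: bond 3 brought effort, rest push out)
#0 →GY1  (GY1 both-in/both-out from 1)
#2 →I1  (prefer integral on I1)
#5 →J1  (J1 needs exactly one e-in)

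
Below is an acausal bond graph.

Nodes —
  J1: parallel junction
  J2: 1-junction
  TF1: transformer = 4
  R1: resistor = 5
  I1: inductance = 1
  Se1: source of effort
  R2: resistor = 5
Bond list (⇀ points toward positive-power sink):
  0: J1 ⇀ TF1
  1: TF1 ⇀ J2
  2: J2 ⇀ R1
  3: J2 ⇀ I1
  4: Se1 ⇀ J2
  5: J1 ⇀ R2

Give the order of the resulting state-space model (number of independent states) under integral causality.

#4 →J2  (Se1: effort source, stroke at far end)
#3 →I1  (prefer integral on I1)
#1 →J2  (J2: bond 3 brought flow, rest push out)
#2 →J2  (J2 flow already set via bond 3)
#0 →TF1  (through TF1, causality passes straight; one stroke at TF1)
#5 →J1  (J1: last free bond brings effort in)

1  (I1 all integral)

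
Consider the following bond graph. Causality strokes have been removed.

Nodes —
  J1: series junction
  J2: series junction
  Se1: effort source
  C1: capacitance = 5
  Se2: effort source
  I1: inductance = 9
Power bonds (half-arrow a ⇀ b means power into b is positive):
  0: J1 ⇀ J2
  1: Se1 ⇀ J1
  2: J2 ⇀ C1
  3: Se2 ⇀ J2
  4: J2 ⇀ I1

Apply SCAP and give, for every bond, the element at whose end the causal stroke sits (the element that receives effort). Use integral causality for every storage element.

#0 stroke→J2
#1 stroke→J1
#2 stroke→J2
#3 stroke→J2
#4 stroke→I1

#1 →J1  (Se1 (Se) sets effort on bond)
#3 →J2  (Se2 (Se) sets effort on bond)
#0 →J2  (only one flow-in slot at J1)
#2 →J2  (C1: C, integral causality)
#4 →I1  (closing 1-jn rule on J2)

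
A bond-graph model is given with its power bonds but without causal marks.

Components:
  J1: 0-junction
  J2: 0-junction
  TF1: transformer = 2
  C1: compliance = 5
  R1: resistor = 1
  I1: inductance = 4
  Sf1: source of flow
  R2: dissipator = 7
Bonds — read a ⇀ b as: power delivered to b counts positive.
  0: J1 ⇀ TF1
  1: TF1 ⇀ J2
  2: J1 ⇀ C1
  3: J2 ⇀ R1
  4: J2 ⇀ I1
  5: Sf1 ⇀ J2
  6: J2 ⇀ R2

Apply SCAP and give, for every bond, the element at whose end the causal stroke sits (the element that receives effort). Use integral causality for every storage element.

#5 stroke at Sf1  (Sf1 (Sf) sets flow on bond)
#2 stroke at J1  (C1: C, integral causality)
#0 stroke at TF1  (common-e at J1 fixed by 2)
#1 stroke at J2  (TF1 one-in-one-out from 0)
#3 stroke at R1  (J2: bond 1 brought effort, rest push out)
#4 stroke at I1  (J2: bond 1 brought effort, rest push out)
#6 stroke at R2  (J2: bond 1 brought effort, rest push out)

β0 →TF1
β1 →J2
β2 →J1
β3 →R1
β4 →I1
β5 →Sf1
β6 →R2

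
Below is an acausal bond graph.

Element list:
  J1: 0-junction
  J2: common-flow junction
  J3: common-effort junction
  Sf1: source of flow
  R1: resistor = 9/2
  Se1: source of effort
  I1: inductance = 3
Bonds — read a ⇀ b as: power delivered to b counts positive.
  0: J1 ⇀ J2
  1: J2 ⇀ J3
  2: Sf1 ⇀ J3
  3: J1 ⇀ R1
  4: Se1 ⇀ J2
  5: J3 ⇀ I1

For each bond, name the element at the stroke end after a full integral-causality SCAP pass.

b0 |J2
b1 |J3
b2 |Sf1
b3 |J1
b4 |J2
b5 |I1

β2 →Sf1  (Sf1 (Sf) sets flow on bond)
β4 →J2  (Se1 fixes effort; stroke away)
β5 →I1  (I1 outputs flow p/I1)
β1 →J3  (closing 0-jn rule on J3)
β0 →J2  (1-jn J2 has f-setter on 1)
β3 →J1  (only one effort-in slot at J1)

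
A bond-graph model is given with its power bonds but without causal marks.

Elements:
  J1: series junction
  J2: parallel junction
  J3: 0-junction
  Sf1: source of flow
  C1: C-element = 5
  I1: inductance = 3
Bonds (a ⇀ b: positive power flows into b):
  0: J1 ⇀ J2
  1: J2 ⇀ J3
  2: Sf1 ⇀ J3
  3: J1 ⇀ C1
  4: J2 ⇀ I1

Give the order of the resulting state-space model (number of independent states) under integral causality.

bond 2 |Sf1  (Sf1 (Sf) sets flow on bond)
bond 1 |J3  (only one effort-in slot at J3)
bond 3 |J1  (C1 integral (e out))
bond 0 |J2  (J1 needs exactly one f-in)
bond 4 |I1  (common-e at J2 fixed by 0)

2  (C1, I1 all integral)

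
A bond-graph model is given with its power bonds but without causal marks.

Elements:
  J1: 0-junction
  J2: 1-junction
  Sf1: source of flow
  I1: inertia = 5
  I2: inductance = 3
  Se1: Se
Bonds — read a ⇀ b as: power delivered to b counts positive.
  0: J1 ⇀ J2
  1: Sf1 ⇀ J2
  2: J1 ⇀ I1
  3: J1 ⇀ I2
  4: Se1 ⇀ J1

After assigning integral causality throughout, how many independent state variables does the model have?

2  (I1, I2 all integral)

β1 →Sf1  (Sf1: flow source, stroke at near end)
β4 →J1  (Se1: effort source, stroke at far end)
β0 →J2  (J1 effort already set via bond 4)
β2 →I1  (J1 effort already set via bond 4)
β3 →I2  (J1 effort already set via bond 4)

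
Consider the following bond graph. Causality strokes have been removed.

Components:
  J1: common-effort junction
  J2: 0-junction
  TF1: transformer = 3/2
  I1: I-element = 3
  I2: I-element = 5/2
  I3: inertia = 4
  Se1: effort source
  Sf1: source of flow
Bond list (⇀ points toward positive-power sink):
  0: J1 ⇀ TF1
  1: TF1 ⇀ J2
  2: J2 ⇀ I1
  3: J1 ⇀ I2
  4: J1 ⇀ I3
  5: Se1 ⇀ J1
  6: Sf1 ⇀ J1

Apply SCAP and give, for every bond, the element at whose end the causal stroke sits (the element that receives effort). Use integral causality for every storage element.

b5 stroke at J1  (source Se1 imposes e)
b6 stroke at Sf1  (Sf1 (Sf) sets flow on bond)
b0 stroke at TF1  (0-jn J1 has e-setter on 5)
b3 stroke at I2  (J1 effort already set via bond 5)
b4 stroke at I3  (0-jn J1 has e-setter on 5)
b1 stroke at J2  (TF1 one-in-one-out from 0)
b2 stroke at I1  (common-e at J2 fixed by 1)

bond 0 stroke→TF1
bond 1 stroke→J2
bond 2 stroke→I1
bond 3 stroke→I2
bond 4 stroke→I3
bond 5 stroke→J1
bond 6 stroke→Sf1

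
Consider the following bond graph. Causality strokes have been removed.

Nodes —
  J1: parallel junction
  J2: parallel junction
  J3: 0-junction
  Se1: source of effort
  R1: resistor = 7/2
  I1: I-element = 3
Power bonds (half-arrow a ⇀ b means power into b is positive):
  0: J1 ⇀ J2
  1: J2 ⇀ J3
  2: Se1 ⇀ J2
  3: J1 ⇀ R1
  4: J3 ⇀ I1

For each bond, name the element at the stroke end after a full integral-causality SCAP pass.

b0 →J1
b1 →J3
b2 →J2
b3 →R1
b4 →I1

β2 stroke→J2  (Se1 fixes effort; stroke away)
β0 stroke→J1  (J2 effort already set via bond 2)
β1 stroke→J3  (J2: bond 2 brought effort, rest push out)
β4 stroke→I1  (0-jn J3 has e-setter on 1)
β3 stroke→R1  (J1: bond 0 brought effort, rest push out)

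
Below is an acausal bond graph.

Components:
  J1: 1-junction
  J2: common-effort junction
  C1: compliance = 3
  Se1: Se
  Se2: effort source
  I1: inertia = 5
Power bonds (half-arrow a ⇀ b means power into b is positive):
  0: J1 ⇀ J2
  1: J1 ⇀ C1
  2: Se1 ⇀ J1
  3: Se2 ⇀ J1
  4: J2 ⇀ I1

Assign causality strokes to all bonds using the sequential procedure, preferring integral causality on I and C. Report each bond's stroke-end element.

bond 2 stroke at J1  (Se1: effort source, stroke at far end)
bond 3 stroke at J1  (Se2: effort source, stroke at far end)
bond 1 stroke at J1  (C1: C, integral causality)
bond 0 stroke at J2  (closing 1-jn rule on J1)
bond 4 stroke at I1  (0-jn J2 has e-setter on 0)

β0 stroke→J2
β1 stroke→J1
β2 stroke→J1
β3 stroke→J1
β4 stroke→I1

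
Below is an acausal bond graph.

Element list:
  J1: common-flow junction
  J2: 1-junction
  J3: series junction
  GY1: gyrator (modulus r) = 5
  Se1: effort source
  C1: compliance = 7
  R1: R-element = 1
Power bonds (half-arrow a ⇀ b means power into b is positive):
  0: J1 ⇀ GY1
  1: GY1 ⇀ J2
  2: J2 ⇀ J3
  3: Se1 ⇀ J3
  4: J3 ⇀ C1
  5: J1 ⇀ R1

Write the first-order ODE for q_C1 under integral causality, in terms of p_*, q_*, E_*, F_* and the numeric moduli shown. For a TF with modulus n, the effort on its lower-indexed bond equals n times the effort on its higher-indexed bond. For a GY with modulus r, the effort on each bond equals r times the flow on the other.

β3 stroke→J3  (source Se1 imposes e)
β4 stroke→J3  (prefer integral on C1)
β2 stroke→J2  (only one flow-in slot at J3)
β1 stroke→GY1  (J2: last free bond brings flow in)
β0 stroke→GY1  (through GY1, causality inverts; strokes same side of GY1)
β5 stroke→J1  (J1 flow already set via bond 0)

dq_C1/dt = E_Se1/25 - q_C1/175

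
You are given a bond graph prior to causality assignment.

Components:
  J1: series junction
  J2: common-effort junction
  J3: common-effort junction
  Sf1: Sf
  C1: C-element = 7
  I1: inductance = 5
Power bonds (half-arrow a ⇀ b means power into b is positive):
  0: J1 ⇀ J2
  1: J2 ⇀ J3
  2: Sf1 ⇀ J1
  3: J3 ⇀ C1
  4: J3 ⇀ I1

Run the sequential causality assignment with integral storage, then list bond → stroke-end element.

β2 stroke→Sf1  (Sf1: flow source, stroke at near end)
β0 stroke→J1  (J1 flow already set via bond 2)
β1 stroke→J2  (J2 needs exactly one e-in)
β3 stroke→J3  (C1 integral (e out))
β4 stroke→I1  (0-jn J3 has e-setter on 3)

b0 →J1
b1 →J2
b2 →Sf1
b3 →J3
b4 →I1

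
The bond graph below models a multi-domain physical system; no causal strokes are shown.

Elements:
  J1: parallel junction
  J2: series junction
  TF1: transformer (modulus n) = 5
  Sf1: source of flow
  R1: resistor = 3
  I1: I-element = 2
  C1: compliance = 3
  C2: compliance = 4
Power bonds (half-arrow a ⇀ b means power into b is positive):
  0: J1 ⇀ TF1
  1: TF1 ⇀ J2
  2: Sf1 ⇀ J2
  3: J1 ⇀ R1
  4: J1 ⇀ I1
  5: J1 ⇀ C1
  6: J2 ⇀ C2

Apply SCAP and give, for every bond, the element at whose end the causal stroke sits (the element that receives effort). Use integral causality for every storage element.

β0 |TF1
β1 |J2
β2 |Sf1
β3 |R1
β4 |I1
β5 |J1
β6 |J2

b2 stroke→Sf1  (source Sf1 imposes f)
b1 stroke→J2  (1-jn J2 has f-setter on 2)
b6 stroke→J2  (J2 flow already set via bond 2)
b0 stroke→TF1  (TF1: transformer flips bond 1)
b4 stroke→I1  (prefer integral on I1)
b5 stroke→J1  (C1: C, integral causality)
b3 stroke→R1  (0-jn J1 has e-setter on 5)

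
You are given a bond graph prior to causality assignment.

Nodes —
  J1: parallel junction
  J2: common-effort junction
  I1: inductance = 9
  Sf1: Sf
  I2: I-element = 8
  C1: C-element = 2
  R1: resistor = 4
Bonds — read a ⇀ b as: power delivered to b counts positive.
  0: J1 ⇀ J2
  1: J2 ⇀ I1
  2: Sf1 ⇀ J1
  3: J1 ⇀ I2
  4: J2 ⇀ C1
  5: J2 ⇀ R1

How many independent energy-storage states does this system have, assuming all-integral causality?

β2 stroke→Sf1  (Sf1 (Sf) sets flow on bond)
β1 stroke→I1  (I1 outputs flow p/I1)
β3 stroke→I2  (prefer integral on I2)
β0 stroke→J1  (J1: last free bond brings effort in)
β4 stroke→J2  (prefer integral on C1)
β5 stroke→R1  (0-jn J2 has e-setter on 4)

3  (C1, I1, I2 all integral)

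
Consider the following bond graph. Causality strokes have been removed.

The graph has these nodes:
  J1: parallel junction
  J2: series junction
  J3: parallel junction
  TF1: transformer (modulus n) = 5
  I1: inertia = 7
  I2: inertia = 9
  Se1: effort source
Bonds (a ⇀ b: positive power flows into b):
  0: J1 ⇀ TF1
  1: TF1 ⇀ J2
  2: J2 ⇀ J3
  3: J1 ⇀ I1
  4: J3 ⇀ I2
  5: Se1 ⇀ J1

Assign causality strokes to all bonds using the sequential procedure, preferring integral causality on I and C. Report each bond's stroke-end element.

#5 |J1  (Se1 fixes effort; stroke away)
#0 |TF1  (common-e at J1 fixed by 5)
#3 |I1  (J1: bond 5 brought effort, rest push out)
#1 |J2  (TF TF1: opposite of bond 0)
#2 |J3  (J2: last free bond brings flow in)
#4 |I2  (common-e at J3 fixed by 2)

#0 |TF1
#1 |J2
#2 |J3
#3 |I1
#4 |I2
#5 |J1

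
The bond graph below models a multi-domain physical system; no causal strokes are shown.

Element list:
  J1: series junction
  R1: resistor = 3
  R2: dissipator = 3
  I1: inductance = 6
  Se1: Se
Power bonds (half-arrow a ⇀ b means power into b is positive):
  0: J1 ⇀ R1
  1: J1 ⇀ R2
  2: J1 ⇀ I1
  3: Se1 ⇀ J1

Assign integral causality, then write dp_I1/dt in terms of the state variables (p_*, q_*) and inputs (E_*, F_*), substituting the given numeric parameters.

b3 stroke at J1  (Se1 (Se) sets effort on bond)
b2 stroke at I1  (I1: I, integral causality)
b0 stroke at J1  (common-f at J1 fixed by 2)
b1 stroke at J1  (1-jn J1 has f-setter on 2)

dp_I1/dt = E_Se1 - p_I1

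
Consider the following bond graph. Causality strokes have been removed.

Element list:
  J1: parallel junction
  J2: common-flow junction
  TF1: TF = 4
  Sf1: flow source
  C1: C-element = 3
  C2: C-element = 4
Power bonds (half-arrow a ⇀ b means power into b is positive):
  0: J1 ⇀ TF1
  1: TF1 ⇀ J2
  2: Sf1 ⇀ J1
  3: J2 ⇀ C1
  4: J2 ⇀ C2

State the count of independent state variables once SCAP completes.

2  (C1, C2 all integral)

b2 stroke at Sf1  (Sf1 fixes flow; stroke at Sf1)
b0 stroke at J1  (closing 0-jn rule on J1)
b1 stroke at TF1  (TF TF1: opposite of bond 0)
b3 stroke at J2  (J2: bond 1 brought flow, rest push out)
b4 stroke at J2  (J2 flow already set via bond 1)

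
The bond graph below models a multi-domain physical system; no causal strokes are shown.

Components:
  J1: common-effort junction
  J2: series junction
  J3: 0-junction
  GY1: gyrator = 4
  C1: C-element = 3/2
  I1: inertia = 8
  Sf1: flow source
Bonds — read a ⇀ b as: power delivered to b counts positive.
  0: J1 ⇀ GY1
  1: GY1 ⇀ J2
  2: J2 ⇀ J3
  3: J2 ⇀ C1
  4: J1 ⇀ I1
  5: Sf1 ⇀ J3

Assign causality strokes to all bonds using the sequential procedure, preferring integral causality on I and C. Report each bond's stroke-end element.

b0 |J1
b1 |J2
b2 |J3
b3 |J2
b4 |I1
b5 |Sf1

β5 stroke→Sf1  (source Sf1 imposes f)
β2 stroke→J3  (only one effort-in slot at J3)
β1 stroke→J2  (common-f at J2 fixed by 2)
β3 stroke→J2  (J2: bond 2 brought flow, rest push out)
β0 stroke→J1  (through GY1, causality inverts; strokes same side of GY1)
β4 stroke→I1  (J1: bond 0 brought effort, rest push out)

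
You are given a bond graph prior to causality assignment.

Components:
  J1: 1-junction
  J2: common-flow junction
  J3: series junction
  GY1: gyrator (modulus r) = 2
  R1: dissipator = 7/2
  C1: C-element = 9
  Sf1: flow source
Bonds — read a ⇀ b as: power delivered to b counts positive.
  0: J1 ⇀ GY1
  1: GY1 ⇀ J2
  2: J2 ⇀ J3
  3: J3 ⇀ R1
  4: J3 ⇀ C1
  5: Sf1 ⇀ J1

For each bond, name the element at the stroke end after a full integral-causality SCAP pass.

bond 0 →J1
bond 1 →J2
bond 2 →J3
bond 3 →R1
bond 4 →J3
bond 5 →Sf1

bond 5 |Sf1  (Sf1 (Sf) sets flow on bond)
bond 0 |J1  (J1 flow already set via bond 5)
bond 1 |J2  (GY1 both-in/both-out from 0)
bond 2 |J3  (J2 needs exactly one f-in)
bond 4 |J3  (C1 outputs effort q/C1)
bond 3 |R1  (closing 1-jn rule on J3)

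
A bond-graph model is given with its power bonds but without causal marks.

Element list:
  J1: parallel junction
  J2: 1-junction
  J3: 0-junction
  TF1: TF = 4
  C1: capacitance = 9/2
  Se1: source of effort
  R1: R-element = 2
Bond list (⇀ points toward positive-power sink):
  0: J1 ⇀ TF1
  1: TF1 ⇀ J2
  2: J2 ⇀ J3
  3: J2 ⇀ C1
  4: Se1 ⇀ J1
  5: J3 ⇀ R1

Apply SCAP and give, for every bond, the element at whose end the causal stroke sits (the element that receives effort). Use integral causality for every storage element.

bond 4 stroke at J1  (Se1 fixes effort; stroke away)
bond 0 stroke at TF1  (0-jn J1 has e-setter on 4)
bond 1 stroke at J2  (TF TF1: opposite of bond 0)
bond 3 stroke at J2  (C1 outputs effort q/C1)
bond 2 stroke at J3  (closing 1-jn rule on J2)
bond 5 stroke at R1  (J3: bond 2 brought effort, rest push out)

b0 →TF1
b1 →J2
b2 →J3
b3 →J2
b4 →J1
b5 →R1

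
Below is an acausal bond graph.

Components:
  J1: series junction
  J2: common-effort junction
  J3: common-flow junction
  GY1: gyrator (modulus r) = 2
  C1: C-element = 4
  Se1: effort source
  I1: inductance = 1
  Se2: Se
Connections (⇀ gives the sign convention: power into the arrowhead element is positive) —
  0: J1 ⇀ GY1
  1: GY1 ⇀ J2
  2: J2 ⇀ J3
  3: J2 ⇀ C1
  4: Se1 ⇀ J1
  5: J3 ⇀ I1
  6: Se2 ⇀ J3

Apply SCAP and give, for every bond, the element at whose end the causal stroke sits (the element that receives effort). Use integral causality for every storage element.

bond 4 |J1  (Se1 fixes effort; stroke away)
bond 6 |J3  (Se2 (Se) sets effort on bond)
bond 0 |GY1  (J1 needs exactly one f-in)
bond 1 |GY1  (GY GY1: same side as bond 0)
bond 3 |J2  (C1 integral (e out))
bond 2 |J3  (0-jn J2 has e-setter on 3)
bond 5 |I1  (J3 needs exactly one f-in)

bond 0 stroke→GY1
bond 1 stroke→GY1
bond 2 stroke→J3
bond 3 stroke→J2
bond 4 stroke→J1
bond 5 stroke→I1
bond 6 stroke→J3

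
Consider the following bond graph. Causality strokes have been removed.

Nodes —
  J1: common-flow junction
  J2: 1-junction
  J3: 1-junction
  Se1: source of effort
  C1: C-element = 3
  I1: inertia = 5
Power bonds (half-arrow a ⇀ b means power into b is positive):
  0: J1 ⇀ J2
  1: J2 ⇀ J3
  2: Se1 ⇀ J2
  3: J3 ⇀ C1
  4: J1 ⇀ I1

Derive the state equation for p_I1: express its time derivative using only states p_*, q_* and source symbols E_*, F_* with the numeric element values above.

dp_I1/dt = E_Se1 - q_C1/3

b2 stroke at J2  (Se1 (Se) sets effort on bond)
b3 stroke at J3  (C1: C, integral causality)
b1 stroke at J2  (J3: last free bond brings flow in)
b0 stroke at J1  (J2: last free bond brings flow in)
b4 stroke at I1  (closing 1-jn rule on J1)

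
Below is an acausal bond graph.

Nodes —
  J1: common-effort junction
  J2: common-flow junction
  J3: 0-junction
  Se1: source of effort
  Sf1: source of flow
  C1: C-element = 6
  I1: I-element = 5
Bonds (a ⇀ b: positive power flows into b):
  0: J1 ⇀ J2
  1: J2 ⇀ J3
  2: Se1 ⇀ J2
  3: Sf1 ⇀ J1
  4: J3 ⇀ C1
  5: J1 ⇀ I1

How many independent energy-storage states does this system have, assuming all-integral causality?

b2 |J2  (Se1 fixes effort; stroke away)
b3 |Sf1  (source Sf1 imposes f)
b4 |J3  (C1 outputs effort q/C1)
b1 |J2  (J3 effort already set via bond 4)
b0 |J1  (J2 needs exactly one f-in)
b5 |I1  (common-e at J1 fixed by 0)

2  (C1, I1 all integral)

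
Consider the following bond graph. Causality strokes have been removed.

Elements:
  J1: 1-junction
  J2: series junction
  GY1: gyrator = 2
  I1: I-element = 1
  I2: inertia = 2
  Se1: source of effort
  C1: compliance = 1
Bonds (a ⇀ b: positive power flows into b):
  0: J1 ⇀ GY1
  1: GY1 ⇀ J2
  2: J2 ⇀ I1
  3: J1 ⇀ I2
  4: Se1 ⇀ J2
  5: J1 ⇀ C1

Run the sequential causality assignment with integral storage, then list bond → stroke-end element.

bond 0 stroke at J1
bond 1 stroke at J2
bond 2 stroke at I1
bond 3 stroke at I2
bond 4 stroke at J2
bond 5 stroke at J1

b4 stroke at J2  (source Se1 imposes e)
b2 stroke at I1  (I1 integral (f out))
b1 stroke at J2  (J2: bond 2 brought flow, rest push out)
b0 stroke at J1  (through GY1, causality inverts; strokes same side of GY1)
b3 stroke at I2  (I2 outputs flow p/I2)
b5 stroke at J1  (1-jn J1 has f-setter on 3)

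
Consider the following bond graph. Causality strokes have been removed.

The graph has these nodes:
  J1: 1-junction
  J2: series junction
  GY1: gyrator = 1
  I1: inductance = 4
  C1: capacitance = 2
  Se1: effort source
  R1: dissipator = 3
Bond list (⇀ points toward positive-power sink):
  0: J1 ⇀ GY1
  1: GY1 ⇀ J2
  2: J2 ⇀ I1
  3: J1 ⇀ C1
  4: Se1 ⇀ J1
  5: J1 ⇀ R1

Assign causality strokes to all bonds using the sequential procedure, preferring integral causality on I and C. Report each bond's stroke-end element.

β0 stroke→J1
β1 stroke→J2
β2 stroke→I1
β3 stroke→J1
β4 stroke→J1
β5 stroke→R1

β4 stroke→J1  (Se1 (Se) sets effort on bond)
β2 stroke→I1  (I1 outputs flow p/I1)
β1 stroke→J2  (common-f at J2 fixed by 2)
β0 stroke→J1  (GY1: gyrator matches bond 1)
β3 stroke→J1  (C1: C, integral causality)
β5 stroke→R1  (closing 1-jn rule on J1)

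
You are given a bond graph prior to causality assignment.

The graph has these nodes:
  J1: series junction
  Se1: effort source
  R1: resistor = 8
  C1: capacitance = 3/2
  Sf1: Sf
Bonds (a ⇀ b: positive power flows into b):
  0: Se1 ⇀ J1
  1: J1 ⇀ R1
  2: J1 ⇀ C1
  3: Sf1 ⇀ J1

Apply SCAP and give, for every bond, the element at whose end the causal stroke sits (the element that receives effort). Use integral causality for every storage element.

β0 stroke→J1  (Se1: effort source, stroke at far end)
β3 stroke→Sf1  (Sf1: flow source, stroke at near end)
β1 stroke→J1  (J1: bond 3 brought flow, rest push out)
β2 stroke→J1  (J1 flow already set via bond 3)

β0 stroke→J1
β1 stroke→J1
β2 stroke→J1
β3 stroke→Sf1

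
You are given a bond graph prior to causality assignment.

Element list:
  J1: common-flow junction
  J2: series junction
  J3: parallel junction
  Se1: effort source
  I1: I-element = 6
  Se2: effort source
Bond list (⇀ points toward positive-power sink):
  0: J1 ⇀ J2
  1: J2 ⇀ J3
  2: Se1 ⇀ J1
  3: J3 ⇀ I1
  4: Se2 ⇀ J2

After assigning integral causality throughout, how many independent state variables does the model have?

1  (I1 all integral)

bond 2 →J1  (Se1 (Se) sets effort on bond)
bond 4 →J2  (source Se2 imposes e)
bond 0 →J2  (J1: last free bond brings flow in)
bond 1 →J3  (closing 1-jn rule on J2)
bond 3 →I1  (J3 effort already set via bond 1)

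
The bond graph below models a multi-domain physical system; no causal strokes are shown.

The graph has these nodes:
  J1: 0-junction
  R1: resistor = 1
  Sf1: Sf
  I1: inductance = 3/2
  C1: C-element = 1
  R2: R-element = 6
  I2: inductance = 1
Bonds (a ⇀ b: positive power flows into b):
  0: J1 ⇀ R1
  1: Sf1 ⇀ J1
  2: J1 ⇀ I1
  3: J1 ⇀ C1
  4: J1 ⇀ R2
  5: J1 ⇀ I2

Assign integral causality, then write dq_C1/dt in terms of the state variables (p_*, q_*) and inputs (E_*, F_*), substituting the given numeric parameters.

dq_C1/dt = F_Sf1 - 2*p_I1/3 - p_I2 - 7*q_C1/6

β1 →Sf1  (Sf1 fixes flow; stroke at Sf1)
β2 →I1  (I1 integral (f out))
β3 →J1  (prefer integral on C1)
β0 →R1  (common-e at J1 fixed by 3)
β4 →R2  (common-e at J1 fixed by 3)
β5 →I2  (J1 effort already set via bond 3)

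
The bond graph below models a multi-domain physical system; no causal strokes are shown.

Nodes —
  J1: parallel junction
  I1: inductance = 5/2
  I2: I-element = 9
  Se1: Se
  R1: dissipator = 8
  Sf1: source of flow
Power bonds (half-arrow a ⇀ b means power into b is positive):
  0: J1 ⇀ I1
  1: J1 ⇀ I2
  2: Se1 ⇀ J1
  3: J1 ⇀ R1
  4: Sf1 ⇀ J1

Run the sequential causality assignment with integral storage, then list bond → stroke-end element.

#2 →J1  (source Se1 imposes e)
#4 →Sf1  (Sf1 (Sf) sets flow on bond)
#0 →I1  (0-jn J1 has e-setter on 2)
#1 →I2  (J1 effort already set via bond 2)
#3 →R1  (common-e at J1 fixed by 2)

b0 |I1
b1 |I2
b2 |J1
b3 |R1
b4 |Sf1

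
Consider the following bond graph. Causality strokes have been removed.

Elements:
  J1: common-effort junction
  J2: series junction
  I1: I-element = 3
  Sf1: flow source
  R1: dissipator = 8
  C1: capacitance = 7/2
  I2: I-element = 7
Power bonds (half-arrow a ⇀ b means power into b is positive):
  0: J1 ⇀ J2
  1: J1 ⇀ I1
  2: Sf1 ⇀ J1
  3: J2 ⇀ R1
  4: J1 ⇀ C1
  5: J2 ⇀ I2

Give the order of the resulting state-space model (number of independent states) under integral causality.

3  (C1, I1, I2 all integral)

bond 2 stroke at Sf1  (Sf1: flow source, stroke at near end)
bond 1 stroke at I1  (I1 integral (f out))
bond 4 stroke at J1  (prefer integral on C1)
bond 0 stroke at J2  (J1: bond 4 brought effort, rest push out)
bond 5 stroke at I2  (I2: I, integral causality)
bond 3 stroke at J2  (common-f at J2 fixed by 5)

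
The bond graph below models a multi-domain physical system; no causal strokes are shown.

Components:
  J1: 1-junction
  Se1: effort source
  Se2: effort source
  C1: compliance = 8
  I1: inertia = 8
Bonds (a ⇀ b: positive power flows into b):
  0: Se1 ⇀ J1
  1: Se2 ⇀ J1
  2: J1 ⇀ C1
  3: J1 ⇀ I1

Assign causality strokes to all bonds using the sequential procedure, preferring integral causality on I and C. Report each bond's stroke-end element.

bond 0 stroke→J1  (Se1 (Se) sets effort on bond)
bond 1 stroke→J1  (Se2: effort source, stroke at far end)
bond 2 stroke→J1  (C1 integral (e out))
bond 3 stroke→I1  (closing 1-jn rule on J1)

bond 0 stroke at J1
bond 1 stroke at J1
bond 2 stroke at J1
bond 3 stroke at I1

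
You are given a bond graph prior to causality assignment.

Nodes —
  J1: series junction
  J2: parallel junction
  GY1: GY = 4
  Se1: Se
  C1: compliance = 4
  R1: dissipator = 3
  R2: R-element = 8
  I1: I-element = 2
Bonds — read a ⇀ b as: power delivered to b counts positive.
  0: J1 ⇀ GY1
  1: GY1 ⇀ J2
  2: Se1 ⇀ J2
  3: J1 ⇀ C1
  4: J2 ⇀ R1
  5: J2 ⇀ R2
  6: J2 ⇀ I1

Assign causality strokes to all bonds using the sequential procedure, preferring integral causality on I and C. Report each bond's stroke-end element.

#2 →J2  (Se1 (Se) sets effort on bond)
#1 →GY1  (0-jn J2 has e-setter on 2)
#4 →R1  (0-jn J2 has e-setter on 2)
#5 →R2  (common-e at J2 fixed by 2)
#6 →I1  (J2 effort already set via bond 2)
#0 →GY1  (GY1 both-in/both-out from 1)
#3 →J1  (J1: bond 0 brought flow, rest push out)

β0 |GY1
β1 |GY1
β2 |J2
β3 |J1
β4 |R1
β5 |R2
β6 |I1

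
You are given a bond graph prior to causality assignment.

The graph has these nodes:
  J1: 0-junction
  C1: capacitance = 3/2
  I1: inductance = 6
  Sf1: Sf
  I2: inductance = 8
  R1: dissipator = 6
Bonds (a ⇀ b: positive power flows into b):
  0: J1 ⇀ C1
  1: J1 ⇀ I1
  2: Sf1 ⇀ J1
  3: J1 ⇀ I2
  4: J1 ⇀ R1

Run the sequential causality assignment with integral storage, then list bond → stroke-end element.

b0 →J1
b1 →I1
b2 →Sf1
b3 →I2
b4 →R1

b2 |Sf1  (Sf1: flow source, stroke at near end)
b0 |J1  (C1 integral (e out))
b1 |I1  (common-e at J1 fixed by 0)
b3 |I2  (common-e at J1 fixed by 0)
b4 |R1  (0-jn J1 has e-setter on 0)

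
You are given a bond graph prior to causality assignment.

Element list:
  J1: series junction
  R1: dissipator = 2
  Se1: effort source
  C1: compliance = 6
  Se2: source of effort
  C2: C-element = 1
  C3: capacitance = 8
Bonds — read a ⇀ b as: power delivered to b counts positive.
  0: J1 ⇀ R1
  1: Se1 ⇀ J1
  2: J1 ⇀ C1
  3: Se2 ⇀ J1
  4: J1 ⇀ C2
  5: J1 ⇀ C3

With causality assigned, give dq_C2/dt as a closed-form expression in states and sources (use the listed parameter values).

#1 →J1  (Se1 (Se) sets effort on bond)
#3 →J1  (Se2 fixes effort; stroke away)
#2 →J1  (C1 integral (e out))
#4 →J1  (C2 integral (e out))
#5 →J1  (C3 outputs effort q/C3)
#0 →R1  (closing 1-jn rule on J1)

dq_C2/dt = E_Se1/2 + E_Se2/2 - q_C1/12 - q_C2/2 - q_C3/16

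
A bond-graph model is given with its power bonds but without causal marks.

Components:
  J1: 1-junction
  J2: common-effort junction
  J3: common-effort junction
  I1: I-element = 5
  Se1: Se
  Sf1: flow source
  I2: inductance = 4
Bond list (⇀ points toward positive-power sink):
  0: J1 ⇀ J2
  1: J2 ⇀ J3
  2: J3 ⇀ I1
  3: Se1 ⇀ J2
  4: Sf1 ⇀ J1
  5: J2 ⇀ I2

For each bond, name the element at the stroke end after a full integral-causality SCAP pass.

#0 →J1
#1 →J3
#2 →I1
#3 →J2
#4 →Sf1
#5 →I2

β3 stroke at J2  (source Se1 imposes e)
β4 stroke at Sf1  (Sf1: flow source, stroke at near end)
β0 stroke at J1  (J1: bond 4 brought flow, rest push out)
β1 stroke at J3  (0-jn J2 has e-setter on 3)
β5 stroke at I2  (J2 effort already set via bond 3)
β2 stroke at I1  (J3 effort already set via bond 1)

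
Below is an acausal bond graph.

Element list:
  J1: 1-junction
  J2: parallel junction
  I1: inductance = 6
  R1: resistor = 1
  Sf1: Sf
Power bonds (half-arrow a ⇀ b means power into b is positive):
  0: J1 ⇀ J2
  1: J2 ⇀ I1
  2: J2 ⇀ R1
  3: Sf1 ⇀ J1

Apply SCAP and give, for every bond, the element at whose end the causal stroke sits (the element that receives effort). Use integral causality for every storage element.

β0 →J1
β1 →I1
β2 →J2
β3 →Sf1

#3 stroke→Sf1  (Sf1 fixes flow; stroke at Sf1)
#0 stroke→J1  (1-jn J1 has f-setter on 3)
#1 stroke→I1  (I1 outputs flow p/I1)
#2 stroke→J2  (only one effort-in slot at J2)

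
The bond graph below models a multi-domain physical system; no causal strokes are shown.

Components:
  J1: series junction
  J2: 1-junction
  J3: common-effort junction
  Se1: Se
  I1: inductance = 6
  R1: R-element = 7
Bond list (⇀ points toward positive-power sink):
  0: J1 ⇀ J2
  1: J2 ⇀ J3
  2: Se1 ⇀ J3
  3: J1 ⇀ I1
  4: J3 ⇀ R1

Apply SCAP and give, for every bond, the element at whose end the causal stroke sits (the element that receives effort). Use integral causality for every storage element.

#0 |J1
#1 |J2
#2 |J3
#3 |I1
#4 |R1

bond 2 stroke at J3  (Se1: effort source, stroke at far end)
bond 1 stroke at J2  (common-e at J3 fixed by 2)
bond 4 stroke at R1  (common-e at J3 fixed by 2)
bond 0 stroke at J1  (J2: last free bond brings flow in)
bond 3 stroke at I1  (closing 1-jn rule on J1)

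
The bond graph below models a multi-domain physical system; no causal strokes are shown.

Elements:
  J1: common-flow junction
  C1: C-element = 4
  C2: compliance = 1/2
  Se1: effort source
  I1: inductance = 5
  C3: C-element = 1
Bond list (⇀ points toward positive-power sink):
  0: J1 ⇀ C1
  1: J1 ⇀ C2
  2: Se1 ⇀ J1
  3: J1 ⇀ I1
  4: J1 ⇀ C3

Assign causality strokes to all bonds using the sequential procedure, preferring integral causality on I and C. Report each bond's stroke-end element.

b2 stroke→J1  (Se1 (Se) sets effort on bond)
b0 stroke→J1  (C1: C, integral causality)
b1 stroke→J1  (prefer integral on C2)
b3 stroke→I1  (I1 integral (f out))
b4 stroke→J1  (1-jn J1 has f-setter on 3)

β0 stroke→J1
β1 stroke→J1
β2 stroke→J1
β3 stroke→I1
β4 stroke→J1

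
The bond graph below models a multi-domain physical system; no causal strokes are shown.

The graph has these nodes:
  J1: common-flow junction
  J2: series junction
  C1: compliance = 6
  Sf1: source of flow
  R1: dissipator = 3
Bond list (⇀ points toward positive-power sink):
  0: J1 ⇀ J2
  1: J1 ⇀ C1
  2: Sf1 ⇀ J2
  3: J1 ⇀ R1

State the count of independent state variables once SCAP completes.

1  (C1 all integral)

bond 2 stroke→Sf1  (Sf1: flow source, stroke at near end)
bond 0 stroke→J2  (1-jn J2 has f-setter on 2)
bond 1 stroke→J1  (common-f at J1 fixed by 0)
bond 3 stroke→J1  (common-f at J1 fixed by 0)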